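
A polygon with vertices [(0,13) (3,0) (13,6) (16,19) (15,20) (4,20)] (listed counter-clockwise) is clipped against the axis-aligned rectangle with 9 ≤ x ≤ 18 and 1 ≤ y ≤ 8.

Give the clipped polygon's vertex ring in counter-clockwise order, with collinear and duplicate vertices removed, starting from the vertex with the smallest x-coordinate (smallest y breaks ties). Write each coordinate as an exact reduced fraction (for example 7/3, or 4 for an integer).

Clipped polygon: [(9,18/5) (13,6) (175/13,8) (9,8)]

1. After x ≥ 9: [(9,18/5) (13,6) (16,19) (15,20) (9,20)]
2. After x ≤ 18: [(9,18/5) (13,6) (16,19) (15,20) (9,20)]
3. After y ≥ 1: [(9,18/5) (13,6) (16,19) (15,20) (9,20)]
4. After y ≤ 8: [(9,8) (9,18/5) (13,6) (175/13,8)]
5. Canonical ring: [(9,18/5) (13,6) (175/13,8) (9,8)]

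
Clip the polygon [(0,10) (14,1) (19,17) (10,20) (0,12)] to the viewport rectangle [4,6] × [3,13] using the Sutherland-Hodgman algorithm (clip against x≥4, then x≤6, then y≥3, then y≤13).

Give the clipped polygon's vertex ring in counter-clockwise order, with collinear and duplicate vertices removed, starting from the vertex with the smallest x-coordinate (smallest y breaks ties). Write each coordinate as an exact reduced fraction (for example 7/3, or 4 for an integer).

Clipped polygon: [(4,52/7) (6,43/7) (6,13) (4,13)]

1. After x ≥ 4: [(4,52/7) (14,1) (19,17) (10,20) (4,76/5)]
2. After x ≤ 6: [(4,52/7) (6,43/7) (6,84/5) (4,76/5)]
3. After y ≥ 3: [(4,52/7) (6,43/7) (6,84/5) (4,76/5)]
4. After y ≤ 13: [(4,13) (4,52/7) (6,43/7) (6,13)]
5. Canonical ring: [(4,52/7) (6,43/7) (6,13) (4,13)]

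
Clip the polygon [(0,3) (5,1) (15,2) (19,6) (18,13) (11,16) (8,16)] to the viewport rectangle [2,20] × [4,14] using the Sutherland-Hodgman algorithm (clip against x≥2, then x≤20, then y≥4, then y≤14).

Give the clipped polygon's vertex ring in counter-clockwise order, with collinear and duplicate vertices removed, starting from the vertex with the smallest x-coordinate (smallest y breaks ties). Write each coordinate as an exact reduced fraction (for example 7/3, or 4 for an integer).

Clipped polygon: [(2,4) (17,4) (19,6) (18,13) (47/3,14) (88/13,14) (2,25/4)]

1. After x ≥ 2: [(2,25/4) (2,11/5) (5,1) (15,2) (19,6) (18,13) (11,16) (8,16)]
2. After x ≤ 20: [(2,25/4) (2,11/5) (5,1) (15,2) (19,6) (18,13) (11,16) (8,16)]
3. After y ≥ 4: [(2,25/4) (2,4) (17,4) (19,6) (18,13) (11,16) (8,16)]
4. After y ≤ 14: [(88/13,14) (2,25/4) (2,4) (17,4) (19,6) (18,13) (47/3,14)]
5. Canonical ring: [(2,4) (17,4) (19,6) (18,13) (47/3,14) (88/13,14) (2,25/4)]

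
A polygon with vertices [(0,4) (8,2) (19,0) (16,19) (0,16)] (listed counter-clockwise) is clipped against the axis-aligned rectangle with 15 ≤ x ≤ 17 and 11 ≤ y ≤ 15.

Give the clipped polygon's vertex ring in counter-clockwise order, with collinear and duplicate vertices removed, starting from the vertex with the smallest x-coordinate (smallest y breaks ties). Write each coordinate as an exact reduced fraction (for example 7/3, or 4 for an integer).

1. After x ≥ 15: [(15,8/11) (19,0) (16,19) (15,301/16)]
2. After x ≤ 17: [(15,8/11) (17,4/11) (17,38/3) (16,19) (15,301/16)]
3. After y ≥ 11: [(15,11) (17,11) (17,38/3) (16,19) (15,301/16)]
4. After y ≤ 15: [(15,15) (15,11) (17,11) (17,38/3) (316/19,15)]
5. Canonical ring: [(15,11) (17,11) (17,38/3) (316/19,15) (15,15)]

Clipped polygon: [(15,11) (17,11) (17,38/3) (316/19,15) (15,15)]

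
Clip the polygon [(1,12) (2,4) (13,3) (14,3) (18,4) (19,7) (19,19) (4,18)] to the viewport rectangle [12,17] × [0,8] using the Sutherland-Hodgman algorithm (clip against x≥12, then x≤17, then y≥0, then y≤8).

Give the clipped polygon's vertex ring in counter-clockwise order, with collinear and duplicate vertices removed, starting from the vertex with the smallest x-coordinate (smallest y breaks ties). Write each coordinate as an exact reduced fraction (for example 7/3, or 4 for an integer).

Clipped polygon: [(12,34/11) (13,3) (14,3) (17,15/4) (17,8) (12,8)]

1. After x ≥ 12: [(12,34/11) (13,3) (14,3) (18,4) (19,7) (19,19) (12,278/15)]
2. After x ≤ 17: [(12,34/11) (13,3) (14,3) (17,15/4) (17,283/15) (12,278/15)]
3. After y ≥ 0: [(12,34/11) (13,3) (14,3) (17,15/4) (17,283/15) (12,278/15)]
4. After y ≤ 8: [(12,8) (12,34/11) (13,3) (14,3) (17,15/4) (17,8)]
5. Canonical ring: [(12,34/11) (13,3) (14,3) (17,15/4) (17,8) (12,8)]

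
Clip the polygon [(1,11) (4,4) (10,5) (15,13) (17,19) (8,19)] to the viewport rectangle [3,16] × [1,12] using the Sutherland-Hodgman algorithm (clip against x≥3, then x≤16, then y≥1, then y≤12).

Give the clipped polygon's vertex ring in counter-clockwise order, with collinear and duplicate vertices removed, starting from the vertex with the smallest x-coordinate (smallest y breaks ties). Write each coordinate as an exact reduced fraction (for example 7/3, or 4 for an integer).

1. After x ≥ 3: [(3,93/7) (3,19/3) (4,4) (10,5) (15,13) (17,19) (8,19)]
2. After x ≤ 16: [(3,93/7) (3,19/3) (4,4) (10,5) (15,13) (16,16) (16,19) (8,19)]
3. After y ≥ 1: [(3,93/7) (3,19/3) (4,4) (10,5) (15,13) (16,16) (16,19) (8,19)]
4. After y ≤ 12: [(3,12) (3,19/3) (4,4) (10,5) (115/8,12)]
5. Canonical ring: [(3,19/3) (4,4) (10,5) (115/8,12) (3,12)]

Clipped polygon: [(3,19/3) (4,4) (10,5) (115/8,12) (3,12)]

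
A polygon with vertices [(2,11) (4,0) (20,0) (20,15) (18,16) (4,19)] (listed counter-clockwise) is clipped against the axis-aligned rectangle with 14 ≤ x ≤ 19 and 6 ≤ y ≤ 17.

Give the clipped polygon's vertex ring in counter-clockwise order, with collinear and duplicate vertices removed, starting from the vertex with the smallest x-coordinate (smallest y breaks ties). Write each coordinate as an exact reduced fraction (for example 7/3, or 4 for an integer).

1. After x ≥ 14: [(14,0) (20,0) (20,15) (18,16) (14,118/7)]
2. After x ≤ 19: [(14,0) (19,0) (19,31/2) (18,16) (14,118/7)]
3. After y ≥ 6: [(14,6) (19,6) (19,31/2) (18,16) (14,118/7)]
4. After y ≤ 17: [(14,6) (19,6) (19,31/2) (18,16) (14,118/7)]
5. Canonical ring: [(14,6) (19,6) (19,31/2) (18,16) (14,118/7)]

Clipped polygon: [(14,6) (19,6) (19,31/2) (18,16) (14,118/7)]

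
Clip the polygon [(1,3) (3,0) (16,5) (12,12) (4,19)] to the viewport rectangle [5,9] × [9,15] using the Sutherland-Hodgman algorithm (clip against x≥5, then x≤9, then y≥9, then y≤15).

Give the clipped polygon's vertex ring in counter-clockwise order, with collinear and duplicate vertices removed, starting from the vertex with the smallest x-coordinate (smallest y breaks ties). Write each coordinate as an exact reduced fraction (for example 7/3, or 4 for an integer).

1. After x ≥ 5: [(5,10/13) (16,5) (12,12) (5,145/8)]
2. After x ≤ 9: [(5,10/13) (9,30/13) (9,117/8) (5,145/8)]
3. After y ≥ 9: [(5,9) (9,9) (9,117/8) (5,145/8)]
4. After y ≤ 15: [(5,15) (5,9) (9,9) (9,117/8) (60/7,15)]
5. Canonical ring: [(5,9) (9,9) (9,117/8) (60/7,15) (5,15)]

Clipped polygon: [(5,9) (9,9) (9,117/8) (60/7,15) (5,15)]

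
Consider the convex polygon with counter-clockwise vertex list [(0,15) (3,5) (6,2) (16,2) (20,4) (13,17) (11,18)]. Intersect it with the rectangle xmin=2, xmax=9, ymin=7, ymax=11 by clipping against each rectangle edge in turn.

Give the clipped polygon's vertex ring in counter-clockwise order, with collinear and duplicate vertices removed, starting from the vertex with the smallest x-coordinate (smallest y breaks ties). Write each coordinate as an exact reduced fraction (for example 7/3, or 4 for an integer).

1. After x ≥ 2: [(2,171/11) (2,25/3) (3,5) (6,2) (16,2) (20,4) (13,17) (11,18)]
2. After x ≤ 9: [(9,192/11) (2,171/11) (2,25/3) (3,5) (6,2) (9,2)]
3. After y ≥ 7: [(9,7) (9,192/11) (2,171/11) (2,25/3) (12/5,7)]
4. After y ≤ 11: [(9,7) (9,11) (2,11) (2,25/3) (12/5,7)]
5. Canonical ring: [(2,25/3) (12/5,7) (9,7) (9,11) (2,11)]

Clipped polygon: [(2,25/3) (12/5,7) (9,7) (9,11) (2,11)]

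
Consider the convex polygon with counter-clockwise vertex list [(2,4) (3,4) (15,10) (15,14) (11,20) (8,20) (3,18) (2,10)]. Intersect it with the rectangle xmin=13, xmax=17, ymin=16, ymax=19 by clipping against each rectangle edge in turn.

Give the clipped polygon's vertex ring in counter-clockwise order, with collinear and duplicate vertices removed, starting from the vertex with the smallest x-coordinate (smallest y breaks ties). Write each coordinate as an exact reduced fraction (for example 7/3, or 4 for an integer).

1. After x ≥ 13: [(13,9) (15,10) (15,14) (13,17)]
2. After x ≤ 17: [(13,9) (15,10) (15,14) (13,17)]
3. After y ≥ 16: [(13,16) (41/3,16) (13,17)]
4. After y ≤ 19: [(13,16) (41/3,16) (13,17)]
5. Canonical ring: [(13,16) (41/3,16) (13,17)]

Clipped polygon: [(13,16) (41/3,16) (13,17)]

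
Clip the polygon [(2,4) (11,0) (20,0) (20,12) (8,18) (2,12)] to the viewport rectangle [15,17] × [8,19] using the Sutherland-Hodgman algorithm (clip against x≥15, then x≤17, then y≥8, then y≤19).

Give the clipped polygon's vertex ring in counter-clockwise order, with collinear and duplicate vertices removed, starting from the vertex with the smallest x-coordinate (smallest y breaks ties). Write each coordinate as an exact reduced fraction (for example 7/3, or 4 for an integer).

1. After x ≥ 15: [(15,0) (20,0) (20,12) (15,29/2)]
2. After x ≤ 17: [(15,0) (17,0) (17,27/2) (15,29/2)]
3. After y ≥ 8: [(15,8) (17,8) (17,27/2) (15,29/2)]
4. After y ≤ 19: [(15,8) (17,8) (17,27/2) (15,29/2)]
5. Canonical ring: [(15,8) (17,8) (17,27/2) (15,29/2)]

Clipped polygon: [(15,8) (17,8) (17,27/2) (15,29/2)]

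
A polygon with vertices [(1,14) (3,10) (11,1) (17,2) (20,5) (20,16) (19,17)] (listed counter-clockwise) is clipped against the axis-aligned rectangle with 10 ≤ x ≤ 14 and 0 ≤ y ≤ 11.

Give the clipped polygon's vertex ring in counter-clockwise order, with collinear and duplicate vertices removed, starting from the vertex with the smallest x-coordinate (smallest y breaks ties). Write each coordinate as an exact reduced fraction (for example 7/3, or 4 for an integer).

1. After x ≥ 10: [(10,31/2) (10,17/8) (11,1) (17,2) (20,5) (20,16) (19,17)]
2. After x ≤ 14: [(14,97/6) (10,31/2) (10,17/8) (11,1) (14,3/2)]
3. After y ≥ 0: [(14,97/6) (10,31/2) (10,17/8) (11,1) (14,3/2)]
4. After y ≤ 11: [(14,11) (10,11) (10,17/8) (11,1) (14,3/2)]
5. Canonical ring: [(10,17/8) (11,1) (14,3/2) (14,11) (10,11)]

Clipped polygon: [(10,17/8) (11,1) (14,3/2) (14,11) (10,11)]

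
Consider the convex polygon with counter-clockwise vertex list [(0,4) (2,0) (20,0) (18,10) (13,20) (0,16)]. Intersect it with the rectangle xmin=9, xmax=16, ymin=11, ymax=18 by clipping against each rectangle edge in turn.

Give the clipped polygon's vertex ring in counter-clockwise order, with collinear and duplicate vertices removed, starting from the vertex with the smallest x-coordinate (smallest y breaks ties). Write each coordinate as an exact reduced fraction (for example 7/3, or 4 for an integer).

1. After x ≥ 9: [(9,0) (20,0) (18,10) (13,20) (9,244/13)]
2. After x ≤ 16: [(9,0) (16,0) (16,14) (13,20) (9,244/13)]
3. After y ≥ 11: [(9,11) (16,11) (16,14) (13,20) (9,244/13)]
4. After y ≤ 18: [(9,18) (9,11) (16,11) (16,14) (14,18)]
5. Canonical ring: [(9,11) (16,11) (16,14) (14,18) (9,18)]

Clipped polygon: [(9,11) (16,11) (16,14) (14,18) (9,18)]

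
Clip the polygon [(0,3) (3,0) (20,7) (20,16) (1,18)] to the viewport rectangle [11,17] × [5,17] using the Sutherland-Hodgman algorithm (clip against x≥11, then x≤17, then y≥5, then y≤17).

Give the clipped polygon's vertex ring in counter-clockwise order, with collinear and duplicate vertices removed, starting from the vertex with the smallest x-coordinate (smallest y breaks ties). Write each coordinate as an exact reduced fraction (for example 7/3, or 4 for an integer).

Clipped polygon: [(11,5) (106/7,5) (17,98/17) (17,310/19) (11,322/19)]

1. After x ≥ 11: [(11,56/17) (20,7) (20,16) (11,322/19)]
2. After x ≤ 17: [(11,56/17) (17,98/17) (17,310/19) (11,322/19)]
3. After y ≥ 5: [(11,5) (106/7,5) (17,98/17) (17,310/19) (11,322/19)]
4. After y ≤ 17: [(11,5) (106/7,5) (17,98/17) (17,310/19) (11,322/19)]
5. Canonical ring: [(11,5) (106/7,5) (17,98/17) (17,310/19) (11,322/19)]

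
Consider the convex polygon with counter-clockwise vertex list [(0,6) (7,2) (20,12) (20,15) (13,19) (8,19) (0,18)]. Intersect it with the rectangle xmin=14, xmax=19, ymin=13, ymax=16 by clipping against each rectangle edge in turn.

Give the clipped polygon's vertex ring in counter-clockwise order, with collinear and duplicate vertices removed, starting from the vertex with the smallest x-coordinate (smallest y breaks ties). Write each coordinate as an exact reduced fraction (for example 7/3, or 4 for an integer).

1. After x ≥ 14: [(14,96/13) (20,12) (20,15) (14,129/7)]
2. After x ≤ 19: [(14,96/13) (19,146/13) (19,109/7) (14,129/7)]
3. After y ≥ 13: [(14,13) (19,13) (19,109/7) (14,129/7)]
4. After y ≤ 16: [(14,16) (14,13) (19,13) (19,109/7) (73/4,16)]
5. Canonical ring: [(14,13) (19,13) (19,109/7) (73/4,16) (14,16)]

Clipped polygon: [(14,13) (19,13) (19,109/7) (73/4,16) (14,16)]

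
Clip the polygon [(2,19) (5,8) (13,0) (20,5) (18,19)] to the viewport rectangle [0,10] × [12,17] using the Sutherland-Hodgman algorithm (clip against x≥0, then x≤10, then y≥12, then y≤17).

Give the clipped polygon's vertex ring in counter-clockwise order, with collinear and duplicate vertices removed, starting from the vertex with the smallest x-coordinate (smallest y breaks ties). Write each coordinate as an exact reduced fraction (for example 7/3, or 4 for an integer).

1. After x ≥ 0: [(2,19) (5,8) (13,0) (20,5) (18,19)]
2. After x ≤ 10: [(10,19) (2,19) (5,8) (10,3)]
3. After y ≥ 12: [(10,12) (10,19) (2,19) (43/11,12)]
4. After y ≤ 17: [(10,12) (10,17) (28/11,17) (43/11,12)]
5. Canonical ring: [(28/11,17) (43/11,12) (10,12) (10,17)]

Clipped polygon: [(28/11,17) (43/11,12) (10,12) (10,17)]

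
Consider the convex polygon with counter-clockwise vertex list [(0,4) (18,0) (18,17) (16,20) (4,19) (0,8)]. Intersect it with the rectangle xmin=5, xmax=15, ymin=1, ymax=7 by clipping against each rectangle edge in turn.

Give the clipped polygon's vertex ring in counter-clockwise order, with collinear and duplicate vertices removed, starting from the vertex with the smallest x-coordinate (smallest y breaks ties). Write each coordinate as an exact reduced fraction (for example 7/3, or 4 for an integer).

1. After x ≥ 5: [(5,26/9) (18,0) (18,17) (16,20) (5,229/12)]
2. After x ≤ 15: [(5,26/9) (15,2/3) (15,239/12) (5,229/12)]
3. After y ≥ 1: [(5,26/9) (27/2,1) (15,1) (15,239/12) (5,229/12)]
4. After y ≤ 7: [(5,7) (5,26/9) (27/2,1) (15,1) (15,7)]
5. Canonical ring: [(5,26/9) (27/2,1) (15,1) (15,7) (5,7)]

Clipped polygon: [(5,26/9) (27/2,1) (15,1) (15,7) (5,7)]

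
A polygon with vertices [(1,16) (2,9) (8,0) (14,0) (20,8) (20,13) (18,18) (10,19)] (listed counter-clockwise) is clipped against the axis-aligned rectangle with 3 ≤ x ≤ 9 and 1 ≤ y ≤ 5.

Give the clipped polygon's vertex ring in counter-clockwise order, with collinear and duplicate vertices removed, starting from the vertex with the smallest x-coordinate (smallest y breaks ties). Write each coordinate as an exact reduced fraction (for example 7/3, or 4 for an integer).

Clipped polygon: [(14/3,5) (22/3,1) (9,1) (9,5)]

1. After x ≥ 3: [(3,50/3) (3,15/2) (8,0) (14,0) (20,8) (20,13) (18,18) (10,19)]
2. After x ≤ 9: [(9,56/3) (3,50/3) (3,15/2) (8,0) (9,0)]
3. After y ≥ 1: [(9,1) (9,56/3) (3,50/3) (3,15/2) (22/3,1)]
4. After y ≤ 5: [(9,1) (9,5) (14/3,5) (22/3,1)]
5. Canonical ring: [(14/3,5) (22/3,1) (9,1) (9,5)]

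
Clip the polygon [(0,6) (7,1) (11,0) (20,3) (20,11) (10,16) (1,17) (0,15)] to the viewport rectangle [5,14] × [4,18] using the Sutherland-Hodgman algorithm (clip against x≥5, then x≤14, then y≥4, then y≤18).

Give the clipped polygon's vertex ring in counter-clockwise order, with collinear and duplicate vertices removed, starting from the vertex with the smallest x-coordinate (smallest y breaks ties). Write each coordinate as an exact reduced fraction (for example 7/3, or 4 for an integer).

Clipped polygon: [(5,4) (14,4) (14,14) (10,16) (5,149/9)]

1. After x ≥ 5: [(5,17/7) (7,1) (11,0) (20,3) (20,11) (10,16) (5,149/9)]
2. After x ≤ 14: [(5,17/7) (7,1) (11,0) (14,1) (14,14) (10,16) (5,149/9)]
3. After y ≥ 4: [(5,4) (14,4) (14,14) (10,16) (5,149/9)]
4. After y ≤ 18: [(5,4) (14,4) (14,14) (10,16) (5,149/9)]
5. Canonical ring: [(5,4) (14,4) (14,14) (10,16) (5,149/9)]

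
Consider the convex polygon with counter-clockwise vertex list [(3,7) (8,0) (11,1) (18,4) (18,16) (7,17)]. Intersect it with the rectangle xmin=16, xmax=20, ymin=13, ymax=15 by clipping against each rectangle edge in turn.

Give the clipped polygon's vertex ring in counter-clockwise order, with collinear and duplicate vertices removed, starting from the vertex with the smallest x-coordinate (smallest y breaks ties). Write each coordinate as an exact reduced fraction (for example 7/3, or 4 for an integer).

Clipped polygon: [(16,13) (18,13) (18,15) (16,15)]

1. After x ≥ 16: [(16,22/7) (18,4) (18,16) (16,178/11)]
2. After x ≤ 20: [(16,22/7) (18,4) (18,16) (16,178/11)]
3. After y ≥ 13: [(16,13) (18,13) (18,16) (16,178/11)]
4. After y ≤ 15: [(16,15) (16,13) (18,13) (18,15)]
5. Canonical ring: [(16,13) (18,13) (18,15) (16,15)]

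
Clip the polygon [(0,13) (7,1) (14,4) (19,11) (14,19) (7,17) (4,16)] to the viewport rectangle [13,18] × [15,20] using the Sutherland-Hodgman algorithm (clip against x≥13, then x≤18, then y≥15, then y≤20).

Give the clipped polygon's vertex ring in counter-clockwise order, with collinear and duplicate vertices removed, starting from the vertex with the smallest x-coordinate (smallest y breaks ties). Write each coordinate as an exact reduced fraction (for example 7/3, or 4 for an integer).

1. After x ≥ 13: [(13,25/7) (14,4) (19,11) (14,19) (13,131/7)]
2. After x ≤ 18: [(13,25/7) (14,4) (18,48/5) (18,63/5) (14,19) (13,131/7)]
3. After y ≥ 15: [(13,15) (33/2,15) (14,19) (13,131/7)]
4. After y ≤ 20: [(13,15) (33/2,15) (14,19) (13,131/7)]
5. Canonical ring: [(13,15) (33/2,15) (14,19) (13,131/7)]

Clipped polygon: [(13,15) (33/2,15) (14,19) (13,131/7)]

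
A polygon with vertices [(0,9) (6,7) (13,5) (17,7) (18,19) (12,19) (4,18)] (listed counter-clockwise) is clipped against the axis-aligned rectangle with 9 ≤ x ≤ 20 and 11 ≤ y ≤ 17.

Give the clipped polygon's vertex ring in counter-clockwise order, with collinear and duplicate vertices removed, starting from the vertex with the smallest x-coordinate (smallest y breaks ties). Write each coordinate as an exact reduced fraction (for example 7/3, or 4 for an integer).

Clipped polygon: [(9,11) (52/3,11) (107/6,17) (9,17)]

1. After x ≥ 9: [(9,43/7) (13,5) (17,7) (18,19) (12,19) (9,149/8)]
2. After x ≤ 20: [(9,43/7) (13,5) (17,7) (18,19) (12,19) (9,149/8)]
3. After y ≥ 11: [(9,11) (52/3,11) (18,19) (12,19) (9,149/8)]
4. After y ≤ 17: [(9,17) (9,11) (52/3,11) (107/6,17)]
5. Canonical ring: [(9,11) (52/3,11) (107/6,17) (9,17)]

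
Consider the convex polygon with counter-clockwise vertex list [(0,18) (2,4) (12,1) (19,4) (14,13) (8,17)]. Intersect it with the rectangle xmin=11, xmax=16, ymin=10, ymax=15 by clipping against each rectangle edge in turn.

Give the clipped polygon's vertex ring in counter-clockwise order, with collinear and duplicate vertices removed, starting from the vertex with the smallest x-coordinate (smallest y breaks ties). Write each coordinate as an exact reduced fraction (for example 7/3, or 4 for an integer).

1. After x ≥ 11: [(11,13/10) (12,1) (19,4) (14,13) (11,15)]
2. After x ≤ 16: [(11,13/10) (12,1) (16,19/7) (16,47/5) (14,13) (11,15)]
3. After y ≥ 10: [(11,10) (47/3,10) (14,13) (11,15)]
4. After y ≤ 15: [(11,10) (47/3,10) (14,13) (11,15)]
5. Canonical ring: [(11,10) (47/3,10) (14,13) (11,15)]

Clipped polygon: [(11,10) (47/3,10) (14,13) (11,15)]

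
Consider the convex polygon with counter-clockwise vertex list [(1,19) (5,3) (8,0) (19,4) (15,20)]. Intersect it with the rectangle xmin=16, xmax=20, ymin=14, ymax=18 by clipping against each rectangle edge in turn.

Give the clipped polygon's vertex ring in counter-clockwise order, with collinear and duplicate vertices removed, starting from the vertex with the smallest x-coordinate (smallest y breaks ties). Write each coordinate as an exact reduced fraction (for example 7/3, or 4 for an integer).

Clipped polygon: [(16,14) (33/2,14) (16,16)]

1. After x ≥ 16: [(16,32/11) (19,4) (16,16)]
2. After x ≤ 20: [(16,32/11) (19,4) (16,16)]
3. After y ≥ 14: [(16,14) (33/2,14) (16,16)]
4. After y ≤ 18: [(16,14) (33/2,14) (16,16)]
5. Canonical ring: [(16,14) (33/2,14) (16,16)]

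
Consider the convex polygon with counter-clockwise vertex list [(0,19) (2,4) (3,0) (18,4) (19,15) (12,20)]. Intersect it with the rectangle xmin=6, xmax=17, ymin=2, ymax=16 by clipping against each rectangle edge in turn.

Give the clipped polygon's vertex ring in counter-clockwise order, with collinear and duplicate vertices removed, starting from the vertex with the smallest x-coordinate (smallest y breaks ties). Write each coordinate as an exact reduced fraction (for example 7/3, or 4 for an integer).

1. After x ≥ 6: [(6,39/2) (6,4/5) (18,4) (19,15) (12,20)]
2. After x ≤ 17: [(6,39/2) (6,4/5) (17,56/15) (17,115/7) (12,20)]
3. After y ≥ 2: [(6,39/2) (6,2) (21/2,2) (17,56/15) (17,115/7) (12,20)]
4. After y ≤ 16: [(6,16) (6,2) (21/2,2) (17,56/15) (17,16)]
5. Canonical ring: [(6,2) (21/2,2) (17,56/15) (17,16) (6,16)]

Clipped polygon: [(6,2) (21/2,2) (17,56/15) (17,16) (6,16)]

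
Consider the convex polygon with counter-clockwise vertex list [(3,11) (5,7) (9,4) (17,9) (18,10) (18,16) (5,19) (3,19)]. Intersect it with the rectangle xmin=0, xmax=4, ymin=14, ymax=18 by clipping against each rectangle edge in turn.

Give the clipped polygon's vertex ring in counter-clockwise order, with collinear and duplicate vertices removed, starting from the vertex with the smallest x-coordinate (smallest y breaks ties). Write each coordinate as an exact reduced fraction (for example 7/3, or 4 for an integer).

1. After x ≥ 0: [(3,11) (5,7) (9,4) (17,9) (18,10) (18,16) (5,19) (3,19)]
2. After x ≤ 4: [(3,11) (4,9) (4,19) (3,19)]
3. After y ≥ 14: [(3,14) (4,14) (4,19) (3,19)]
4. After y ≤ 18: [(3,18) (3,14) (4,14) (4,18)]
5. Canonical ring: [(3,14) (4,14) (4,18) (3,18)]

Clipped polygon: [(3,14) (4,14) (4,18) (3,18)]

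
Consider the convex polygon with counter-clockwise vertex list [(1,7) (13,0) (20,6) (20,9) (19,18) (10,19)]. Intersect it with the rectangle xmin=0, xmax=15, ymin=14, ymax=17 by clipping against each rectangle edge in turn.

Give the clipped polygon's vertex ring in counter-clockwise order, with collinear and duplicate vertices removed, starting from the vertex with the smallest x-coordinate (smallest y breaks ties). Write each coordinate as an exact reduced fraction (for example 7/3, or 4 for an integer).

1. After x ≥ 0: [(1,7) (13,0) (20,6) (20,9) (19,18) (10,19)]
2. After x ≤ 15: [(1,7) (13,0) (15,12/7) (15,166/9) (10,19)]
3. After y ≥ 14: [(25/4,14) (15,14) (15,166/9) (10,19)]
4. After y ≤ 17: [(17/2,17) (25/4,14) (15,14) (15,17)]
5. Canonical ring: [(25/4,14) (15,14) (15,17) (17/2,17)]

Clipped polygon: [(25/4,14) (15,14) (15,17) (17/2,17)]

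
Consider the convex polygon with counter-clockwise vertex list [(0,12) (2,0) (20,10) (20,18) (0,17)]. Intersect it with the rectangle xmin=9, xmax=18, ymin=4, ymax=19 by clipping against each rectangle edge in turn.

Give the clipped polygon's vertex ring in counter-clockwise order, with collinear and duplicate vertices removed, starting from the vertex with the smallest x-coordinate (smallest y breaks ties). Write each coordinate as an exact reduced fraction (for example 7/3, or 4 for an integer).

Clipped polygon: [(9,4) (46/5,4) (18,80/9) (18,179/10) (9,349/20)]

1. After x ≥ 9: [(9,35/9) (20,10) (20,18) (9,349/20)]
2. After x ≤ 18: [(9,35/9) (18,80/9) (18,179/10) (9,349/20)]
3. After y ≥ 4: [(9,4) (46/5,4) (18,80/9) (18,179/10) (9,349/20)]
4. After y ≤ 19: [(9,4) (46/5,4) (18,80/9) (18,179/10) (9,349/20)]
5. Canonical ring: [(9,4) (46/5,4) (18,80/9) (18,179/10) (9,349/20)]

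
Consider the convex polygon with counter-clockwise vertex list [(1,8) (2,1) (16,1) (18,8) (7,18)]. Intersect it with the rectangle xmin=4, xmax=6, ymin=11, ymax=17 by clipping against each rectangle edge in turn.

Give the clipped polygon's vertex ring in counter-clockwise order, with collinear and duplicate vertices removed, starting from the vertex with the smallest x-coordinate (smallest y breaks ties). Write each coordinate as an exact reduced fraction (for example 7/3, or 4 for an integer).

1. After x ≥ 4: [(4,13) (4,1) (16,1) (18,8) (7,18)]
2. After x ≤ 6: [(6,49/3) (4,13) (4,1) (6,1)]
3. After y ≥ 11: [(6,11) (6,49/3) (4,13) (4,11)]
4. After y ≤ 17: [(6,11) (6,49/3) (4,13) (4,11)]
5. Canonical ring: [(4,11) (6,11) (6,49/3) (4,13)]

Clipped polygon: [(4,11) (6,11) (6,49/3) (4,13)]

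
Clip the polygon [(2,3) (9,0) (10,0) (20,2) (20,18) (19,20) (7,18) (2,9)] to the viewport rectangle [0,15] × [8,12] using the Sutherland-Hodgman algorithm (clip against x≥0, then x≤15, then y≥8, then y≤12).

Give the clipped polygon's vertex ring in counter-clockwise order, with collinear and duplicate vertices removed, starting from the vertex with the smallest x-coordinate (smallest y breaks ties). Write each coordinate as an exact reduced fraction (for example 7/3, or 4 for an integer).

1. After x ≥ 0: [(2,3) (9,0) (10,0) (20,2) (20,18) (19,20) (7,18) (2,9)]
2. After x ≤ 15: [(2,3) (9,0) (10,0) (15,1) (15,58/3) (7,18) (2,9)]
3. After y ≥ 8: [(2,8) (15,8) (15,58/3) (7,18) (2,9)]
4. After y ≤ 12: [(2,8) (15,8) (15,12) (11/3,12) (2,9)]
5. Canonical ring: [(2,8) (15,8) (15,12) (11/3,12) (2,9)]

Clipped polygon: [(2,8) (15,8) (15,12) (11/3,12) (2,9)]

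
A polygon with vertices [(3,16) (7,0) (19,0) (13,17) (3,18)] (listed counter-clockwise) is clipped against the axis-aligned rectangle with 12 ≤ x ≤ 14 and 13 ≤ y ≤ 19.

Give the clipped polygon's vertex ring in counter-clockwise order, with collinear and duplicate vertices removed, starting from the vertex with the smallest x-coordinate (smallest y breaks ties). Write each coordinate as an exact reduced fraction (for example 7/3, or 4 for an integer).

Clipped polygon: [(12,13) (14,13) (14,85/6) (13,17) (12,171/10)]

1. After x ≥ 12: [(12,0) (19,0) (13,17) (12,171/10)]
2. After x ≤ 14: [(12,0) (14,0) (14,85/6) (13,17) (12,171/10)]
3. After y ≥ 13: [(12,13) (14,13) (14,85/6) (13,17) (12,171/10)]
4. After y ≤ 19: [(12,13) (14,13) (14,85/6) (13,17) (12,171/10)]
5. Canonical ring: [(12,13) (14,13) (14,85/6) (13,17) (12,171/10)]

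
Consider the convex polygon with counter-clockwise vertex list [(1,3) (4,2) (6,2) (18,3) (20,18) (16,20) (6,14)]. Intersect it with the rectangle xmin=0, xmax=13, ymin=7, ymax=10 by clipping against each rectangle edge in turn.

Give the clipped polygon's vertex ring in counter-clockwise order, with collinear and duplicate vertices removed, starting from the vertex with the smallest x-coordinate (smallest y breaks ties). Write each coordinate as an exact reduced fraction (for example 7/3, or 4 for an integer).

1. After x ≥ 0: [(1,3) (4,2) (6,2) (18,3) (20,18) (16,20) (6,14)]
2. After x ≤ 13: [(1,3) (4,2) (6,2) (13,31/12) (13,91/5) (6,14)]
3. After y ≥ 7: [(31/11,7) (13,7) (13,91/5) (6,14)]
4. After y ≤ 10: [(46/11,10) (31/11,7) (13,7) (13,10)]
5. Canonical ring: [(31/11,7) (13,7) (13,10) (46/11,10)]

Clipped polygon: [(31/11,7) (13,7) (13,10) (46/11,10)]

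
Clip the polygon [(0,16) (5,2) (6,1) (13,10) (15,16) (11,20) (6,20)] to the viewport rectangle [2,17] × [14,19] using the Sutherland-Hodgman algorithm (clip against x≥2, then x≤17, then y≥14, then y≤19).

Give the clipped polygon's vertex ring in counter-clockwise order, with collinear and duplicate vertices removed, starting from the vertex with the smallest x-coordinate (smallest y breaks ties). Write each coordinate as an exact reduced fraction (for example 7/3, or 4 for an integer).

1. After x ≥ 2: [(2,52/3) (2,52/5) (5,2) (6,1) (13,10) (15,16) (11,20) (6,20)]
2. After x ≤ 17: [(2,52/3) (2,52/5) (5,2) (6,1) (13,10) (15,16) (11,20) (6,20)]
3. After y ≥ 14: [(2,52/3) (2,14) (43/3,14) (15,16) (11,20) (6,20)]
4. After y ≤ 19: [(9/2,19) (2,52/3) (2,14) (43/3,14) (15,16) (12,19)]
5. Canonical ring: [(2,14) (43/3,14) (15,16) (12,19) (9/2,19) (2,52/3)]

Clipped polygon: [(2,14) (43/3,14) (15,16) (12,19) (9/2,19) (2,52/3)]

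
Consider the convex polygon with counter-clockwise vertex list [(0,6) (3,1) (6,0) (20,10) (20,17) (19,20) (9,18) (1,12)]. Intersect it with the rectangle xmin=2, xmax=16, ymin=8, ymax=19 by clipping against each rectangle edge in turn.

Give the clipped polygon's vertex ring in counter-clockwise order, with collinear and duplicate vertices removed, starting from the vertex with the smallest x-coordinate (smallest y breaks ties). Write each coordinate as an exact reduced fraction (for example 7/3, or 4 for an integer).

1. After x ≥ 2: [(2,8/3) (3,1) (6,0) (20,10) (20,17) (19,20) (9,18) (2,51/4)]
2. After x ≤ 16: [(2,8/3) (3,1) (6,0) (16,50/7) (16,97/5) (9,18) (2,51/4)]
3. After y ≥ 8: [(2,8) (16,8) (16,97/5) (9,18) (2,51/4)]
4. After y ≤ 19: [(2,8) (16,8) (16,19) (14,19) (9,18) (2,51/4)]
5. Canonical ring: [(2,8) (16,8) (16,19) (14,19) (9,18) (2,51/4)]

Clipped polygon: [(2,8) (16,8) (16,19) (14,19) (9,18) (2,51/4)]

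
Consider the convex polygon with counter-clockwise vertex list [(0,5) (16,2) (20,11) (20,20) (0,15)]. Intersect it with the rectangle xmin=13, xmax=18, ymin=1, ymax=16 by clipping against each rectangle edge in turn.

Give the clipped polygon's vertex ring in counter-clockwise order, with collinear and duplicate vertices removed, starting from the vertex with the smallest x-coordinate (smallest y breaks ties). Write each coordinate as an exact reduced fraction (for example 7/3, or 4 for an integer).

Clipped polygon: [(13,41/16) (16,2) (18,13/2) (18,16) (13,16)]

1. After x ≥ 13: [(13,41/16) (16,2) (20,11) (20,20) (13,73/4)]
2. After x ≤ 18: [(13,41/16) (16,2) (18,13/2) (18,39/2) (13,73/4)]
3. After y ≥ 1: [(13,41/16) (16,2) (18,13/2) (18,39/2) (13,73/4)]
4. After y ≤ 16: [(13,16) (13,41/16) (16,2) (18,13/2) (18,16)]
5. Canonical ring: [(13,41/16) (16,2) (18,13/2) (18,16) (13,16)]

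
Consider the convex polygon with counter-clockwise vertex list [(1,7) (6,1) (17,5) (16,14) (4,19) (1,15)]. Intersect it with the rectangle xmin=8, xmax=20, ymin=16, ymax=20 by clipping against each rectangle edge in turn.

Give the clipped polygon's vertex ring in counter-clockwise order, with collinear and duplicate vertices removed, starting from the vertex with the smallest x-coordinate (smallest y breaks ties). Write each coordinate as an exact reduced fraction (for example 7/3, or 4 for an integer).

1. After x ≥ 8: [(8,19/11) (17,5) (16,14) (8,52/3)]
2. After x ≤ 20: [(8,19/11) (17,5) (16,14) (8,52/3)]
3. After y ≥ 16: [(8,16) (56/5,16) (8,52/3)]
4. After y ≤ 20: [(8,16) (56/5,16) (8,52/3)]
5. Canonical ring: [(8,16) (56/5,16) (8,52/3)]

Clipped polygon: [(8,16) (56/5,16) (8,52/3)]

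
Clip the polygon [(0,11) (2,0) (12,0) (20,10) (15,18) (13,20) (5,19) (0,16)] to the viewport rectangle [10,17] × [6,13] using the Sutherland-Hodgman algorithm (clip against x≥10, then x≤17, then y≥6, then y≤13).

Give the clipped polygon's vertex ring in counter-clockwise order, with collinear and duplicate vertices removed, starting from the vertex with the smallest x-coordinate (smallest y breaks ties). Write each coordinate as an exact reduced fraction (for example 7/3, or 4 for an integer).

Clipped polygon: [(10,6) (84/5,6) (17,25/4) (17,13) (10,13)]

1. After x ≥ 10: [(10,0) (12,0) (20,10) (15,18) (13,20) (10,157/8)]
2. After x ≤ 17: [(10,0) (12,0) (17,25/4) (17,74/5) (15,18) (13,20) (10,157/8)]
3. After y ≥ 6: [(10,6) (84/5,6) (17,25/4) (17,74/5) (15,18) (13,20) (10,157/8)]
4. After y ≤ 13: [(10,13) (10,6) (84/5,6) (17,25/4) (17,13)]
5. Canonical ring: [(10,6) (84/5,6) (17,25/4) (17,13) (10,13)]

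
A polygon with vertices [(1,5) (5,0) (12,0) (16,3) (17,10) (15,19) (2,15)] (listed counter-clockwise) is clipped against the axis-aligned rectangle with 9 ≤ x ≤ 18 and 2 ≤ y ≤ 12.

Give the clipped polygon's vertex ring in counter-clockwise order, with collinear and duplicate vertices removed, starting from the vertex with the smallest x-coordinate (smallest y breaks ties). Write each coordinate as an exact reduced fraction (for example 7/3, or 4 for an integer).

Clipped polygon: [(9,2) (44/3,2) (16,3) (17,10) (149/9,12) (9,12)]

1. After x ≥ 9: [(9,0) (12,0) (16,3) (17,10) (15,19) (9,223/13)]
2. After x ≤ 18: [(9,0) (12,0) (16,3) (17,10) (15,19) (9,223/13)]
3. After y ≥ 2: [(9,2) (44/3,2) (16,3) (17,10) (15,19) (9,223/13)]
4. After y ≤ 12: [(9,12) (9,2) (44/3,2) (16,3) (17,10) (149/9,12)]
5. Canonical ring: [(9,2) (44/3,2) (16,3) (17,10) (149/9,12) (9,12)]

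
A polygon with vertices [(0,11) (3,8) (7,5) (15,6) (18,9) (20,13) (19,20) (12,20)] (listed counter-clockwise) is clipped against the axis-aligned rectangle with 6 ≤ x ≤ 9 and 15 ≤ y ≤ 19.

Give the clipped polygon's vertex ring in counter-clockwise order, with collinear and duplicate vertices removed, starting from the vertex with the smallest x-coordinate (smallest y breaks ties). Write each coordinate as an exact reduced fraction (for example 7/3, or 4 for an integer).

Clipped polygon: [(6,15) (9,15) (9,71/4) (6,31/2)]

1. After x ≥ 6: [(6,31/2) (6,23/4) (7,5) (15,6) (18,9) (20,13) (19,20) (12,20)]
2. After x ≤ 9: [(9,71/4) (6,31/2) (6,23/4) (7,5) (9,21/4)]
3. After y ≥ 15: [(9,15) (9,71/4) (6,31/2) (6,15)]
4. After y ≤ 19: [(9,15) (9,71/4) (6,31/2) (6,15)]
5. Canonical ring: [(6,15) (9,15) (9,71/4) (6,31/2)]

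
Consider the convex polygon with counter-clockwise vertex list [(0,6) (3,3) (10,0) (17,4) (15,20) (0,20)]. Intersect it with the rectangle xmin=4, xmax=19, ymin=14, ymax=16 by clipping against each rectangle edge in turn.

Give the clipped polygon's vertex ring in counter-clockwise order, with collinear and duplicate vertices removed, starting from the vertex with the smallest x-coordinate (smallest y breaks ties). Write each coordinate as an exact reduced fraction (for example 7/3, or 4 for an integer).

1. After x ≥ 4: [(4,18/7) (10,0) (17,4) (15,20) (4,20)]
2. After x ≤ 19: [(4,18/7) (10,0) (17,4) (15,20) (4,20)]
3. After y ≥ 14: [(4,14) (63/4,14) (15,20) (4,20)]
4. After y ≤ 16: [(4,16) (4,14) (63/4,14) (31/2,16)]
5. Canonical ring: [(4,14) (63/4,14) (31/2,16) (4,16)]

Clipped polygon: [(4,14) (63/4,14) (31/2,16) (4,16)]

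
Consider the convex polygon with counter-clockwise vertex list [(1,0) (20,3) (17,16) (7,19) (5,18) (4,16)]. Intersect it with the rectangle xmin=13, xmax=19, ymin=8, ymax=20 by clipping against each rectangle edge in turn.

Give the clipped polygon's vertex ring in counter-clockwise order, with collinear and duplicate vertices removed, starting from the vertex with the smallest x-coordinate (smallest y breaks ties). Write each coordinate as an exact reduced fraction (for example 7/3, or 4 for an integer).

1. After x ≥ 13: [(13,36/19) (20,3) (17,16) (13,86/5)]
2. After x ≤ 19: [(13,36/19) (19,54/19) (19,22/3) (17,16) (13,86/5)]
3. After y ≥ 8: [(13,8) (245/13,8) (17,16) (13,86/5)]
4. After y ≤ 20: [(13,8) (245/13,8) (17,16) (13,86/5)]
5. Canonical ring: [(13,8) (245/13,8) (17,16) (13,86/5)]

Clipped polygon: [(13,8) (245/13,8) (17,16) (13,86/5)]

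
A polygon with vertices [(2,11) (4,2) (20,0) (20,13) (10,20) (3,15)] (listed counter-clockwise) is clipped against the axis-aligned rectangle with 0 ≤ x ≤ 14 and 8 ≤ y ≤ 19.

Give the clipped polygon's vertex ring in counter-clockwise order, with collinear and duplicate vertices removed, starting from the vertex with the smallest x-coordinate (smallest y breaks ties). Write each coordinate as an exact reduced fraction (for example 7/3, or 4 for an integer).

Clipped polygon: [(2,11) (8/3,8) (14,8) (14,86/5) (80/7,19) (43/5,19) (3,15)]

1. After x ≥ 0: [(2,11) (4,2) (20,0) (20,13) (10,20) (3,15)]
2. After x ≤ 14: [(2,11) (4,2) (14,3/4) (14,86/5) (10,20) (3,15)]
3. After y ≥ 8: [(2,11) (8/3,8) (14,8) (14,86/5) (10,20) (3,15)]
4. After y ≤ 19: [(2,11) (8/3,8) (14,8) (14,86/5) (80/7,19) (43/5,19) (3,15)]
5. Canonical ring: [(2,11) (8/3,8) (14,8) (14,86/5) (80/7,19) (43/5,19) (3,15)]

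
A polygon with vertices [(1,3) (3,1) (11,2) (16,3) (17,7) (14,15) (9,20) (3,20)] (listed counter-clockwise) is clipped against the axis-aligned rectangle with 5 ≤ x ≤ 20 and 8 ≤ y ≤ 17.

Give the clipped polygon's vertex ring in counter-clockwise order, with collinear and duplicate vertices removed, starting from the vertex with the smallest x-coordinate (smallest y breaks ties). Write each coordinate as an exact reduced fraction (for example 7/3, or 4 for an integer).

Clipped polygon: [(5,8) (133/8,8) (14,15) (12,17) (5,17)]

1. After x ≥ 5: [(5,5/4) (11,2) (16,3) (17,7) (14,15) (9,20) (5,20)]
2. After x ≤ 20: [(5,5/4) (11,2) (16,3) (17,7) (14,15) (9,20) (5,20)]
3. After y ≥ 8: [(5,8) (133/8,8) (14,15) (9,20) (5,20)]
4. After y ≤ 17: [(5,17) (5,8) (133/8,8) (14,15) (12,17)]
5. Canonical ring: [(5,8) (133/8,8) (14,15) (12,17) (5,17)]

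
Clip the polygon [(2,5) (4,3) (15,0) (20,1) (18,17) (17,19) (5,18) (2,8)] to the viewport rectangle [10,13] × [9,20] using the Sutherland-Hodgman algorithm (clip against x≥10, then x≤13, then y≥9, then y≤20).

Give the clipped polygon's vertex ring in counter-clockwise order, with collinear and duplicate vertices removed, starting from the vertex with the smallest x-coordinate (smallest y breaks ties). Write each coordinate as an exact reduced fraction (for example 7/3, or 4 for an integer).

1. After x ≥ 10: [(10,15/11) (15,0) (20,1) (18,17) (17,19) (10,221/12)]
2. After x ≤ 13: [(10,15/11) (13,6/11) (13,56/3) (10,221/12)]
3. After y ≥ 9: [(10,9) (13,9) (13,56/3) (10,221/12)]
4. After y ≤ 20: [(10,9) (13,9) (13,56/3) (10,221/12)]
5. Canonical ring: [(10,9) (13,9) (13,56/3) (10,221/12)]

Clipped polygon: [(10,9) (13,9) (13,56/3) (10,221/12)]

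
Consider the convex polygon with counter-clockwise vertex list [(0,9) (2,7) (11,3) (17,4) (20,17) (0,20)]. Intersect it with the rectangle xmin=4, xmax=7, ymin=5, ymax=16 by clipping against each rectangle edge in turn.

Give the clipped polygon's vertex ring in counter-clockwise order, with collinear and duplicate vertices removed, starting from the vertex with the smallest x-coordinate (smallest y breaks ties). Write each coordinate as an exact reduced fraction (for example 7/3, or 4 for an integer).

1. After x ≥ 4: [(4,55/9) (11,3) (17,4) (20,17) (4,97/5)]
2. After x ≤ 7: [(4,55/9) (7,43/9) (7,379/20) (4,97/5)]
3. After y ≥ 5: [(4,55/9) (13/2,5) (7,5) (7,379/20) (4,97/5)]
4. After y ≤ 16: [(4,16) (4,55/9) (13/2,5) (7,5) (7,16)]
5. Canonical ring: [(4,55/9) (13/2,5) (7,5) (7,16) (4,16)]

Clipped polygon: [(4,55/9) (13/2,5) (7,5) (7,16) (4,16)]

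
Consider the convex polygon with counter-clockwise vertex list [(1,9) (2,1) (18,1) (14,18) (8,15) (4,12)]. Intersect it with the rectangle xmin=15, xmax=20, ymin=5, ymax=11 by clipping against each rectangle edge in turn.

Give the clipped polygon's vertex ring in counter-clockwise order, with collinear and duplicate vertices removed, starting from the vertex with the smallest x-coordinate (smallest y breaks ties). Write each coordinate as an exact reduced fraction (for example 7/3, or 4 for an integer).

Clipped polygon: [(15,5) (290/17,5) (266/17,11) (15,11)]

1. After x ≥ 15: [(15,1) (18,1) (15,55/4)]
2. After x ≤ 20: [(15,1) (18,1) (15,55/4)]
3. After y ≥ 5: [(15,5) (290/17,5) (15,55/4)]
4. After y ≤ 11: [(15,11) (15,5) (290/17,5) (266/17,11)]
5. Canonical ring: [(15,5) (290/17,5) (266/17,11) (15,11)]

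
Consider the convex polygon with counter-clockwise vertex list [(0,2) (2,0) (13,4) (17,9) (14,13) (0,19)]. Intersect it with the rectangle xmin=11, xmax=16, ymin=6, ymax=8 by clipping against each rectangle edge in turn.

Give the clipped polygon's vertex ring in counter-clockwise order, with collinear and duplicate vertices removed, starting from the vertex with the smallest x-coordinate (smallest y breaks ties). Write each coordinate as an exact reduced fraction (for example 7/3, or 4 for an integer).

1. After x ≥ 11: [(11,36/11) (13,4) (17,9) (14,13) (11,100/7)]
2. After x ≤ 16: [(11,36/11) (13,4) (16,31/4) (16,31/3) (14,13) (11,100/7)]
3. After y ≥ 6: [(11,6) (73/5,6) (16,31/4) (16,31/3) (14,13) (11,100/7)]
4. After y ≤ 8: [(11,8) (11,6) (73/5,6) (16,31/4) (16,8)]
5. Canonical ring: [(11,6) (73/5,6) (16,31/4) (16,8) (11,8)]

Clipped polygon: [(11,6) (73/5,6) (16,31/4) (16,8) (11,8)]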